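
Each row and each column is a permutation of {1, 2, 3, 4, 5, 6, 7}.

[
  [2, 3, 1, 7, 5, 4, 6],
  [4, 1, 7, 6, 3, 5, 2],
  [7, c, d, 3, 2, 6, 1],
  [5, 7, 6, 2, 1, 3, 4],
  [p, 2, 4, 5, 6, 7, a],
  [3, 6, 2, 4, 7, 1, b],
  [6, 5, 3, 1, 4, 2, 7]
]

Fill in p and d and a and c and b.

Cell (5,1): column 1 already has {2, 3, 4, 5, 6, 7} → 1.
For row 3, column 2: column 2 already has {1, 2, 3, 5, 6, 7}; that leaves 4.
At (row 5, col 7): row 5 already has {1, 2, 4, 5, 6, 7}, so the value is 3.
For row 6, column 7: row 6 already has {1, 2, 3, 4, 6, 7}; that leaves 5.
For row 3, column 3: row 3 already has {1, 2, 3, 4, 6, 7}; that leaves 5.

p = 1, d = 5, a = 3, c = 4, b = 5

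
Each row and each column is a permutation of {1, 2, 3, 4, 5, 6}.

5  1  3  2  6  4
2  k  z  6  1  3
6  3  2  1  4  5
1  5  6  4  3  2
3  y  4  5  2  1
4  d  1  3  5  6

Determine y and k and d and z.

y = 6, k = 4, d = 2, z = 5

At (row 2, col 3): column 3 already has {1, 2, 3, 4, 6}, so the value is 5.
For row 2, column 2: row 2 already has {1, 2, 3, 5, 6}; that leaves 4.
For row 5, column 2: row 5 already has {1, 2, 3, 4, 5}; that leaves 6.
Cell (6,2): row 6 already has {1, 3, 4, 5, 6} → 2.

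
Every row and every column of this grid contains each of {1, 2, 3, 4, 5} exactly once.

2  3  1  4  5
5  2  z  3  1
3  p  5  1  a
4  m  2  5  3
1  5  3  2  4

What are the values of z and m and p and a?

At (row 4, col 2): row 4 already has {2, 3, 4, 5}, so the value is 1.
Cell (3,5): column 5 already has {1, 3, 4, 5} → 2.
Cell (2,3): row 2 already has {1, 2, 3, 5} → 4.
Cell (3,2): row 3 already has {1, 2, 3, 5} → 4.

z = 4, m = 1, p = 4, a = 2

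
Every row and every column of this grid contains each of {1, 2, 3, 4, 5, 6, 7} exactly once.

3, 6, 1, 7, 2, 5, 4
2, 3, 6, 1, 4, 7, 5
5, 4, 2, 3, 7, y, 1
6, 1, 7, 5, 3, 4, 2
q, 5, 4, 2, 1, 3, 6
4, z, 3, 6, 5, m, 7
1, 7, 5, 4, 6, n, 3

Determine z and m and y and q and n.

z = 2, m = 1, y = 6, q = 7, n = 2

For row 5, column 1: row 5 already has {1, 2, 3, 4, 5, 6}; that leaves 7.
Cell (7,6): row 7 already has {1, 3, 4, 5, 6, 7} → 2.
For row 6, column 2: column 2 already has {1, 3, 4, 5, 6, 7}; that leaves 2.
For row 6, column 6: row 6 already has {2, 3, 4, 5, 6, 7}; that leaves 1.
At (row 3, col 6): row 3 already has {1, 2, 3, 4, 5, 7}, so the value is 6.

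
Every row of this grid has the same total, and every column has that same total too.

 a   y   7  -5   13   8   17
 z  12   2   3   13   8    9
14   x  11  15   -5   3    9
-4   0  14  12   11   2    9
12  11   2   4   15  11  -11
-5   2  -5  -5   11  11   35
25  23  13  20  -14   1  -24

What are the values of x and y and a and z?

Rows 4 and 5 both sum to 44, so that's the common total.
Row 2 has 12 + 2 + 3 + 13 + 8 + 9 = 47; the blank must be 44 − 47 = -3.
Row 3 has 14 + 11 + 15 − 5 + 3 + 9 = 47; the blank must be 44 − 47 = -3.
Column 2 has 12 − 3 + 0 + 11 + 2 + 23 = 45; the blank must be 44 − 45 = -1.
Row 1 has -1 + 7 − 5 + 13 + 8 + 17 = 39; the blank must be 44 − 39 = 5.

x = -3, y = -1, a = 5, z = -3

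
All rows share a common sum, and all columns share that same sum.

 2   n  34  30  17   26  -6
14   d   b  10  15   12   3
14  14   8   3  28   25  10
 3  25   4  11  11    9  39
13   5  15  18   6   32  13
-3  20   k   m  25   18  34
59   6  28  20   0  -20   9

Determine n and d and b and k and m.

n = -1, d = 33, b = 15, k = -2, m = 10

Rows 3 and 4 both sum to 102, so that's the common total.
Row 1: 2 + 34 + 30 + 17 + 26 − 6 = 103, so its missing entry is 102 − 103 = -1.
Column 2: -1 + 14 + 25 + 5 + 20 + 6 = 69, so its missing entry is 102 − 69 = 33.
Row 2: 14 + 33 + 10 + 15 + 12 + 3 = 87, so its missing entry is 102 − 87 = 15.
Column 4: 30 + 10 + 3 + 11 + 18 + 20 = 92, so its missing entry is 102 − 92 = 10.
Row 6: -3 + 20 + 10 + 25 + 18 + 34 = 104, so its missing entry is 102 − 104 = -2.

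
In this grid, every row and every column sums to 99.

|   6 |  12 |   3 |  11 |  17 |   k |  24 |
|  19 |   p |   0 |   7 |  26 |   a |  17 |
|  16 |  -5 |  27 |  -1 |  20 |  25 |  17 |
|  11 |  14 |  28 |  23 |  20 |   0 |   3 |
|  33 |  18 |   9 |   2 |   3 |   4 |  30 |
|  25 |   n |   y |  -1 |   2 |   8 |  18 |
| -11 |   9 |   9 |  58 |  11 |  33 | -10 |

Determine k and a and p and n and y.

k = 26, a = 3, p = 27, n = 24, y = 23

The known cells in row 1 total 73, leaving 99 − 73 = 26 for the blank.
The known cells in column 6 total 96, leaving 99 − 96 = 3 for the blank.
The known cells in row 2 total 72, leaving 99 − 72 = 27 for the blank.
The known cells in column 2 total 75, leaving 99 − 75 = 24 for the blank.
The known cells in row 6 total 76, leaving 99 − 76 = 23 for the blank.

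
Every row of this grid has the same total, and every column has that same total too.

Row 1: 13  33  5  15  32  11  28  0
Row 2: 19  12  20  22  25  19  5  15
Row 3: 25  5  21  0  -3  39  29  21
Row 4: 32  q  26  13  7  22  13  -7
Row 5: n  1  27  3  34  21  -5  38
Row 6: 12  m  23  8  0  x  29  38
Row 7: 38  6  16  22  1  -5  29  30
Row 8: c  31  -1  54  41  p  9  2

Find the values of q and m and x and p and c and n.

q = 31, m = 18, x = 9, p = 21, c = -20, n = 18

Rows 1 and 2 both sum to 137, so that's the common total.
The known cells in row 5 total 119, leaving 137 − 119 = 18 for the blank.
The known cells in row 4 total 106, leaving 137 − 106 = 31 for the blank.
The known cells in column 1 total 157, leaving 137 − 157 = -20 for the blank.
The known cells in column 2 total 119, leaving 137 − 119 = 18 for the blank.
The known cells in row 6 total 128, leaving 137 − 128 = 9 for the blank.
The known cells in row 8 total 116, leaving 137 − 116 = 21 for the blank.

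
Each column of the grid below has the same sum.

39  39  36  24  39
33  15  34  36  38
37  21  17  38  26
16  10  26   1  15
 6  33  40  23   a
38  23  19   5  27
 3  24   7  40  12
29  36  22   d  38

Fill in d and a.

Column 1 sums to 201 and so does column 2; that's the common total.
In column 4 the known cells total 167, leaving 201 − 167 = 34.
In column 5 the known cells total 195, leaving 201 − 195 = 6.

d = 34, a = 6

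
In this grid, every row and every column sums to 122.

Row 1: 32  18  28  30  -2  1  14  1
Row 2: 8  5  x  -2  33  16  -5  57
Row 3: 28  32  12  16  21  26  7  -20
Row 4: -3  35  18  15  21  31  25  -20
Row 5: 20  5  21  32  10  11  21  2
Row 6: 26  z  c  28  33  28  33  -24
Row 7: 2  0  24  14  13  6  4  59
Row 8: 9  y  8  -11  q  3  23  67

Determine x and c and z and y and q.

The known cells in column 5 total 129, leaving 122 − 129 = -7 for the blank.
The known cells in row 2 total 112, leaving 122 − 112 = 10 for the blank.
The known cells in row 8 total 92, leaving 122 − 92 = 30 for the blank.
The known cells in column 2 total 125, leaving 122 − 125 = -3 for the blank.
The known cells in row 6 total 121, leaving 122 − 121 = 1 for the blank.

x = 10, c = 1, z = -3, y = 30, q = -7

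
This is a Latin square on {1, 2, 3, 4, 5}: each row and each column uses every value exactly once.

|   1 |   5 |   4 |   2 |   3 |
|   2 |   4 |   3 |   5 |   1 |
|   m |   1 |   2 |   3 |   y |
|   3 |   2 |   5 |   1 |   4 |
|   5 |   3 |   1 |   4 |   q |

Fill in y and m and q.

y = 5, m = 4, q = 2

Cell (5,5): row 5 already has {1, 3, 4, 5} → 2.
Cell (3,5): column 5 already has {1, 2, 3, 4} → 5.
Cell (3,1): row 3 already has {1, 2, 3, 5} → 4.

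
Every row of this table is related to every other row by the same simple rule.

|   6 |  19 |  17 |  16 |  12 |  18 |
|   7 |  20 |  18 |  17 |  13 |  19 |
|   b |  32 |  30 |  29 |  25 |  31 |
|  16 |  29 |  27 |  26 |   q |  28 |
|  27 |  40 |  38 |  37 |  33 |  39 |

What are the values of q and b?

q = 22, b = 19

The difference between any two rows is the same in every column — this is an addition table with the headers hidden.
Row 4 minus row 1 is 28 − 18 = 10, so its entry in column 5 is 12 + 10 = 22.
Row 3 minus row 1 is 31 − 18 = 13, so its entry in column 1 is 6 + 13 = 19.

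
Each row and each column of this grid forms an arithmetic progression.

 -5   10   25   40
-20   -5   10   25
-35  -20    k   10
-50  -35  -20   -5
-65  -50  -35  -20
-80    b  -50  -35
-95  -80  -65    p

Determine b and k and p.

b = -65, k = -5, p = -50

Along each row the entries change by 15 per step; down each column they change by -15.
Row 6: from -80 at column 1, stepping by 15 to column 2 gives -65.
Row 3: from -35 at column 1, stepping by 15 to column 3 gives -5.
Row 7: from -95 at column 1, stepping by 15 to column 4 gives -50.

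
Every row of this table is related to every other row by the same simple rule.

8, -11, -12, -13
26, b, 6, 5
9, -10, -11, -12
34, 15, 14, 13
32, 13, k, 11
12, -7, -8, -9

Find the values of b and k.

The difference between any two rows is the same in every column — this is an addition table with the headers hidden.
Row 2 minus row 1 is 5 − (-13) = 18, so its entry in column 2 is -11 + 18 = 7.
Row 5 minus row 1 is 11 − (-13) = 24, so its entry in column 3 is -12 + 24 = 12.

b = 7, k = 12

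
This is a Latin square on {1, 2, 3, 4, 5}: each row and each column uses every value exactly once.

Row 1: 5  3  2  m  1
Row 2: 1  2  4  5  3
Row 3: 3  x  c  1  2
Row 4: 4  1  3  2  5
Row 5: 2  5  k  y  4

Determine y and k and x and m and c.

Cell (3,2): column 2 already has {1, 2, 3, 5} → 4.
Cell (1,4): row 1 already has {1, 2, 3, 5} → 4.
For row 5, column 4: column 4 already has {1, 2, 4, 5}; that leaves 3.
At (row 5, col 3): row 5 already has {2, 3, 4, 5}, so the value is 1.
Cell (3,3): row 3 already has {1, 2, 3, 4} → 5.

y = 3, k = 1, x = 4, m = 4, c = 5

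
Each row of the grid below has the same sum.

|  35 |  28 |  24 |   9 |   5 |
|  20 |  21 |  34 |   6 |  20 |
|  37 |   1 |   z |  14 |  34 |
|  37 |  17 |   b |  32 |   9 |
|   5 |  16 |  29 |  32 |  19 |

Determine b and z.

Rows 1 and 2 both add up to 101, so every row sums to 101.
Row 4: 37 + 17 + 32 + 9 = 95, so the missing entry is 101 − 95 = 6.
Row 3: 37 + 1 + 14 + 34 = 86, so the missing entry is 101 − 86 = 15.

b = 6, z = 15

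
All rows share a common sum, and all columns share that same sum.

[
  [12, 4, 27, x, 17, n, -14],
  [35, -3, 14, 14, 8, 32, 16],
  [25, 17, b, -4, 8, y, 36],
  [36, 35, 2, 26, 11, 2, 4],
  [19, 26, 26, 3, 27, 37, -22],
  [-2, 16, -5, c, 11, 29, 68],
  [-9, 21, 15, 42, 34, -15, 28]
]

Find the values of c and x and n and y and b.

Rows 2 and 4 both sum to 116, so that's the common total.
Column 3 has 27 + 14 + 2 + 26 − 5 + 15 = 79; the blank must be 116 − 79 = 37.
Row 6 has -2 + 16 − 5 + 11 + 29 + 68 = 117; the blank must be 116 − 117 = -1.
Column 4 has 14 − 4 + 26 + 3 − 1 + 42 = 80; the blank must be 116 − 80 = 36.
Row 1 has 12 + 4 + 27 + 36 + 17 − 14 = 82; the blank must be 116 − 82 = 34.
Row 3 has 25 + 17 + 37 − 4 + 8 + 36 = 119; the blank must be 116 − 119 = -3.

c = -1, x = 36, n = 34, y = -3, b = 37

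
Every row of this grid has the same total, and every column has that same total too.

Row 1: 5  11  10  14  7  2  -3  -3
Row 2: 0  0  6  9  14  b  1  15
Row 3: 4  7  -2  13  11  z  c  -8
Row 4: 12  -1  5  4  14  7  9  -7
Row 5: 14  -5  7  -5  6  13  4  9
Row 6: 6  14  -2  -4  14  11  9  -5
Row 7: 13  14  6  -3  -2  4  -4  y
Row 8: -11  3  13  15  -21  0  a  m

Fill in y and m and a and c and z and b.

Rows 1 and 4 both sum to 43, so that's the common total.
The known cells in row 2 total 45, leaving 43 − 45 = -2 for the blank.
The known cells in row 7 total 28, leaving 43 − 28 = 15 for the blank.
The known cells in column 8 total 16, leaving 43 − 16 = 27 for the blank.
The known cells in row 8 total 26, leaving 43 − 26 = 17 for the blank.
The known cells in column 7 total 33, leaving 43 − 33 = 10 for the blank.
The known cells in row 3 total 35, leaving 43 − 35 = 8 for the blank.

y = 15, m = 27, a = 17, c = 10, z = 8, b = -2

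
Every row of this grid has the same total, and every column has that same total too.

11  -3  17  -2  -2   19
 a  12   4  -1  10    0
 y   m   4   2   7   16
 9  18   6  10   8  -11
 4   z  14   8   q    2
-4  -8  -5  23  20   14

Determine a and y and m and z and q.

Rows 1 and 4 both sum to 40, so that's the common total.
The known cells in column 5 total 43, leaving 40 − 43 = -3 for the blank.
The known cells in row 2 total 25, leaving 40 − 25 = 15 for the blank.
The known cells in column 1 total 35, leaving 40 − 35 = 5 for the blank.
The known cells in row 3 total 34, leaving 40 − 34 = 6 for the blank.
The known cells in row 5 total 25, leaving 40 − 25 = 15 for the blank.

a = 15, y = 5, m = 6, z = 15, q = -3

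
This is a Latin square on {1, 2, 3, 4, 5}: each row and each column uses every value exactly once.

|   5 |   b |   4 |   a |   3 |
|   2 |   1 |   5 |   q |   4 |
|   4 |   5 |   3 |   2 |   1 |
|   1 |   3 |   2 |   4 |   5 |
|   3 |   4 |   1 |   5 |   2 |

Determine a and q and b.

a = 1, q = 3, b = 2

Cell (1,2): column 2 already has {1, 3, 4, 5} → 2.
Cell (1,4): row 1 already has {2, 3, 4, 5} → 1.
For row 2, column 4: row 2 already has {1, 2, 4, 5}; that leaves 3.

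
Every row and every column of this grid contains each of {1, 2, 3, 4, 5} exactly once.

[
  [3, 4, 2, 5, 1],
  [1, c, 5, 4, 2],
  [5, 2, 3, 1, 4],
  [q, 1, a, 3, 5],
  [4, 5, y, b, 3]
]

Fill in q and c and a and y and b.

q = 2, c = 3, a = 4, y = 1, b = 2

For row 5, column 4: column 4 already has {1, 3, 4, 5}; that leaves 2.
Cell (2,2): row 2 already has {1, 2, 4, 5} → 3.
For row 5, column 3: row 5 already has {2, 3, 4, 5}; that leaves 1.
At (row 4, col 1): column 1 already has {1, 3, 4, 5}, so the value is 2.
At (row 4, col 3): row 4 already has {1, 2, 3, 5}, so the value is 4.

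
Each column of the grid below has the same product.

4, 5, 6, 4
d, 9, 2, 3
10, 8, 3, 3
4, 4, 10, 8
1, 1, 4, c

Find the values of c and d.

Columns 2 and 3 each multiply to 1440, so every column has product 1440.
Column 4: 4×3×3×8 = 288, so the missing entry is 1440 ÷ 288 = 5.
Column 1: 4×10×4×1 = 160, so the missing entry is 1440 ÷ 160 = 9.

c = 5, d = 9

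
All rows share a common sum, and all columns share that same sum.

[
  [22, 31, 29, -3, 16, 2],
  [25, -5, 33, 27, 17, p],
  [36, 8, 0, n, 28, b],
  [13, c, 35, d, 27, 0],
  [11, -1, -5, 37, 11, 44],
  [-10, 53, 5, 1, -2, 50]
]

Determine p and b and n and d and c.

p = 0, b = 1, n = 24, d = 11, c = 11

Rows 1 and 5 both sum to 97, so that's the common total.
Row 2 has 25 − 5 + 33 + 27 + 17 = 97; the blank must be 97 − 97 = 0.
Column 2 has 31 − 5 + 8 − 1 + 53 = 86; the blank must be 97 − 86 = 11.
Row 4 has 13 + 11 + 35 + 27 + 0 = 86; the blank must be 97 − 86 = 11.
Column 4 has -3 + 27 + 11 + 37 + 1 = 73; the blank must be 97 − 73 = 24.
Row 3 has 36 + 8 + 0 + 24 + 28 = 96; the blank must be 97 − 96 = 1.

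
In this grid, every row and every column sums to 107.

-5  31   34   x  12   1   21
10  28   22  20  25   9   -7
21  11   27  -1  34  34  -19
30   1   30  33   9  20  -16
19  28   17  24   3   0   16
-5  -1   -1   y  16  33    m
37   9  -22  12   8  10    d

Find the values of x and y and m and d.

Row 1: -5 + 31 + 34 + 12 + 1 + 21 = 94, so its missing entry is 107 − 94 = 13.
Column 4: 13 + 20 − 1 + 33 + 24 + 12 = 101, so its missing entry is 107 − 101 = 6.
Row 7: 37 + 9 − 22 + 12 + 8 + 10 = 54, so its missing entry is 107 − 54 = 53.
Row 6: -5 − 1 − 1 + 6 + 16 + 33 = 48, so its missing entry is 107 − 48 = 59.

x = 13, y = 6, m = 59, d = 53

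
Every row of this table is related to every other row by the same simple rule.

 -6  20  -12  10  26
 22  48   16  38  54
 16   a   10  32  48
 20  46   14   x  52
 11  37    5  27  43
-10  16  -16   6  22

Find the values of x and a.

The difference between any two rows is the same in every column — this is an addition table with the headers hidden.
Row 4 minus row 1 is 14 − (-12) = 26, so its entry in column 4 is 10 + 26 = 36.
Row 3 minus row 1 is 10 − (-12) = 22, so its entry in column 2 is 20 + 22 = 42.

x = 36, a = 42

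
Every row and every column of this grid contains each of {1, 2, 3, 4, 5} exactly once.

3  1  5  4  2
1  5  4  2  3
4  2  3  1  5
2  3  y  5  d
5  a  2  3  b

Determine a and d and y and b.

a = 4, d = 4, y = 1, b = 1

At (row 4, col 3): column 3 already has {2, 3, 4, 5}, so the value is 1.
At (row 5, col 2): column 2 already has {1, 2, 3, 5}, so the value is 4.
Cell (5,5): row 5 already has {2, 3, 4, 5} → 1.
At (row 4, col 5): row 4 already has {1, 2, 3, 5}, so the value is 4.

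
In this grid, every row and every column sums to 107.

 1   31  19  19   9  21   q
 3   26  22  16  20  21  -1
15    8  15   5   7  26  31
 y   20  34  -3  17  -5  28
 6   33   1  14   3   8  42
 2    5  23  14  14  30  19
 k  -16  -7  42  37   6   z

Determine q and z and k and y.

q = 7, z = -19, k = 64, y = 16

The known cells in row 4 total 91, leaving 107 − 91 = 16 for the blank.
The known cells in column 1 total 43, leaving 107 − 43 = 64 for the blank.
The known cells in row 7 total 126, leaving 107 − 126 = -19 for the blank.
The known cells in row 1 total 100, leaving 107 − 100 = 7 for the blank.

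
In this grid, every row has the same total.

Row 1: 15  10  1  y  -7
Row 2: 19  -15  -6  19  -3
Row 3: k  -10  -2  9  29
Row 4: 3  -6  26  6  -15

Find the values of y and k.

The complete rows each total 14.
Row 1 is missing 14 − 19 = -5 (since 15 + 10 + 1 − 7 = 19).
Row 3 is missing 14 − 26 = -12 (since -10 − 2 + 9 + 29 = 26).

y = -5, k = -12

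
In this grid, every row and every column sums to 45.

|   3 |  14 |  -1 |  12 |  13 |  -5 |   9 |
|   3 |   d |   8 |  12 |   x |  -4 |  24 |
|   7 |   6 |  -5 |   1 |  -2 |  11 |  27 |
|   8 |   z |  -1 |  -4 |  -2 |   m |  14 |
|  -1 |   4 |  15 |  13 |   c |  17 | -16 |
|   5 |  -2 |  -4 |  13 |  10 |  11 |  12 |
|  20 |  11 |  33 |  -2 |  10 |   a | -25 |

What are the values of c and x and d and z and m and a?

Row 5 has -1 + 4 + 15 + 13 + 17 − 16 = 32; the blank must be 45 − 32 = 13.
Row 7 has 20 + 11 + 33 − 2 + 10 − 25 = 47; the blank must be 45 − 47 = -2.
Column 5 has 13 − 2 − 2 + 13 + 10 + 10 = 42; the blank must be 45 − 42 = 3.
Row 2 has 3 + 8 + 12 + 3 − 4 + 24 = 46; the blank must be 45 − 46 = -1.
Column 2 has 14 − 1 + 6 + 4 − 2 + 11 = 32; the blank must be 45 − 32 = 13.
Row 4 has 8 + 13 − 1 − 4 − 2 + 14 = 28; the blank must be 45 − 28 = 17.

c = 13, x = 3, d = -1, z = 13, m = 17, a = -2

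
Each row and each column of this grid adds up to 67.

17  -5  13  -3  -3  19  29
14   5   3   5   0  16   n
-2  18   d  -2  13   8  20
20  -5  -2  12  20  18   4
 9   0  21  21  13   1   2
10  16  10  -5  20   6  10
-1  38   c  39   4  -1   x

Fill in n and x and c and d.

n = 24, x = -22, c = 10, d = 12

Row 2 has 14 + 5 + 3 + 5 + 0 + 16 = 43; the blank must be 67 − 43 = 24.
Column 7 has 29 + 24 + 20 + 4 + 2 + 10 = 89; the blank must be 67 − 89 = -22.
Row 7 has -1 + 38 + 39 + 4 − 1 − 22 = 57; the blank must be 67 − 57 = 10.
Row 3 has -2 + 18 − 2 + 13 + 8 + 20 = 55; the blank must be 67 − 55 = 12.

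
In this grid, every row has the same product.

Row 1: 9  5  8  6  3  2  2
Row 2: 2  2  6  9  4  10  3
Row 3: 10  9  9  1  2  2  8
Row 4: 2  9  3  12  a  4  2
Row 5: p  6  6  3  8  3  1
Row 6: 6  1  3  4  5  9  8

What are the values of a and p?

Rows 1 and 3 each multiply to 25920, so every row has product 25920.
Row 4: 2×9×3×12×4×2 = 5184, so the missing entry is 25920 ÷ 5184 = 5.
Row 5: 6×6×3×8×3×1 = 2592, so the missing entry is 25920 ÷ 2592 = 10.

a = 5, p = 10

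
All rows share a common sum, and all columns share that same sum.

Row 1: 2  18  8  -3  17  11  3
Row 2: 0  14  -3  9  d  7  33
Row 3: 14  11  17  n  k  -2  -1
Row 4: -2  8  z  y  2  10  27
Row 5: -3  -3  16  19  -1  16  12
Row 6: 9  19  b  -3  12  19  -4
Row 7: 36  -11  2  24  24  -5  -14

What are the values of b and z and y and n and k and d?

b = 4, z = 12, y = -1, n = 11, k = 6, d = -4

Rows 1 and 5 both sum to 56, so that's the common total.
The known cells in row 2 total 60, leaving 56 − 60 = -4 for the blank.
The known cells in column 5 total 50, leaving 56 − 50 = 6 for the blank.
The known cells in row 3 total 45, leaving 56 − 45 = 11 for the blank.
The known cells in column 4 total 57, leaving 56 − 57 = -1 for the blank.
The known cells in row 4 total 44, leaving 56 − 44 = 12 for the blank.
The known cells in row 6 total 52, leaving 56 − 52 = 4 for the blank.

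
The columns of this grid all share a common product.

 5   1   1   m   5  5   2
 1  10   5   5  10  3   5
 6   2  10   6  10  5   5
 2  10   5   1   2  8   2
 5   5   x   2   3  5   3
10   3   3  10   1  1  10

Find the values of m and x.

m = 5, x = 4

Columns 1 and 6 each multiply to 3000, so every column has product 3000.
Column 4: 5×6×1×2×10 = 600, so the missing entry is 3000 ÷ 600 = 5.
Column 3: 1×5×10×5×3 = 750, so the missing entry is 3000 ÷ 750 = 4.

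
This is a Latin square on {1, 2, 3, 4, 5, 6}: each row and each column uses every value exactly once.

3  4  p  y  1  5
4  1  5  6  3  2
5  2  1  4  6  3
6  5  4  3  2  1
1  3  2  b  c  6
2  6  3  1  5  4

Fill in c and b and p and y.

c = 4, b = 5, p = 6, y = 2

At (row 5, col 5): column 5 already has {1, 2, 3, 5, 6}, so the value is 4.
For row 1, column 3: column 3 already has {1, 2, 3, 4, 5}; that leaves 6.
Cell (1,4): row 1 already has {1, 3, 4, 5, 6} → 2.
At (row 5, col 4): row 5 already has {1, 2, 3, 4, 6}, so the value is 5.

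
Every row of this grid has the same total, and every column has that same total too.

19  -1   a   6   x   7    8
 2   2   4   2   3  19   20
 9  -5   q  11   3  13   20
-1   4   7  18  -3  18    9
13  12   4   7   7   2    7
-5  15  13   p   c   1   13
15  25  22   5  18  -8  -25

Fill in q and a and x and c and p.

q = 1, a = 1, x = 12, c = 12, p = 3

Rows 2 and 4 both sum to 52, so that's the common total.
Row 3 has 9 − 5 + 11 + 3 + 13 + 20 = 51; the blank must be 52 − 51 = 1.
Column 3 has 4 + 1 + 7 + 4 + 13 + 22 = 51; the blank must be 52 − 51 = 1.
Row 1 has 19 − 1 + 1 + 6 + 7 + 8 = 40; the blank must be 52 − 40 = 12.
Column 5 has 12 + 3 + 3 − 3 + 7 + 18 = 40; the blank must be 52 − 40 = 12.
Row 6 has -5 + 15 + 13 + 12 + 1 + 13 = 49; the blank must be 52 − 49 = 3.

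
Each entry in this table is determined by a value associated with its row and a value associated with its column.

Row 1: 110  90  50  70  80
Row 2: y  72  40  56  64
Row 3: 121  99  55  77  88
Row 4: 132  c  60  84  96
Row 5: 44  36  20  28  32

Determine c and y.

c = 108, y = 88

Each row is a constant multiple of every other row — this is a multiplication table with the headers hidden.
Row 4 is 84/70 = 6/5 times row 1, so its entry in column 2 is 90 × 6/5 = 108.
Row 2 is 56/70 = 4/5 times row 1, so its entry in column 1 is 110 × 4/5 = 88.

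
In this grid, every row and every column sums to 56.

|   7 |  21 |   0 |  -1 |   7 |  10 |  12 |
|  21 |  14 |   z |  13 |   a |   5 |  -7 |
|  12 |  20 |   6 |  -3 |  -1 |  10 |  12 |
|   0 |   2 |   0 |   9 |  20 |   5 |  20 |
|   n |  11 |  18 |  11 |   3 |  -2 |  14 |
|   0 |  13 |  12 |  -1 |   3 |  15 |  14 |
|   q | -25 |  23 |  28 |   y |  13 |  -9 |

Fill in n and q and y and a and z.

Column 3: 0 + 6 + 0 + 18 + 12 + 23 = 59, so its missing entry is 56 − 59 = -3.
Row 5: 11 + 18 + 11 + 3 − 2 + 14 = 55, so its missing entry is 56 − 55 = 1.
Row 2: 21 + 14 − 3 + 13 + 5 − 7 = 43, so its missing entry is 56 − 43 = 13.
Column 5: 7 + 13 − 1 + 20 + 3 + 3 = 45, so its missing entry is 56 − 45 = 11.
Row 7: -25 + 23 + 28 + 11 + 13 − 9 = 41, so its missing entry is 56 − 41 = 15.

n = 1, q = 15, y = 11, a = 13, z = -3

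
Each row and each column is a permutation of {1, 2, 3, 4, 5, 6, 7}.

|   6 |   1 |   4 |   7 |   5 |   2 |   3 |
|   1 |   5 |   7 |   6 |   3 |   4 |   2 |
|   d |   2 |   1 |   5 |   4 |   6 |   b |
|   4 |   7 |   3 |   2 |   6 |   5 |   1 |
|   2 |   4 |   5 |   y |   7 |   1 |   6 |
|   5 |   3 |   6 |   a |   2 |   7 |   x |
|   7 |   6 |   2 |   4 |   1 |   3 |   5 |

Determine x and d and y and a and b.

x = 4, d = 3, y = 3, a = 1, b = 7

Cell (5,4): row 5 already has {1, 2, 4, 5, 6, 7} → 3.
Cell (3,1): column 1 already has {1, 2, 4, 5, 6, 7} → 3.
For row 3, column 7: row 3 already has {1, 2, 3, 4, 5, 6}; that leaves 7.
For row 6, column 7: column 7 already has {1, 2, 3, 5, 6, 7}; that leaves 4.
For row 6, column 4: row 6 already has {2, 3, 4, 5, 6, 7}; that leaves 1.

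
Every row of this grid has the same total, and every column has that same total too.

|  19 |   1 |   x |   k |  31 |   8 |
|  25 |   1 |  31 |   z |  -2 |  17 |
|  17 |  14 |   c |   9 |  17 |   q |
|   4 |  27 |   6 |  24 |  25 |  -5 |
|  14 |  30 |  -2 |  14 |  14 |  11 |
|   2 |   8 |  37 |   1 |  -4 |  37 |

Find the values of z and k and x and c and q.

z = 9, k = 24, x = -2, c = 11, q = 13

Rows 4 and 5 both sum to 81, so that's the common total.
Column 6: 8 + 17 − 5 + 11 + 37 = 68, so its missing entry is 81 − 68 = 13.
Row 3: 17 + 14 + 9 + 17 + 13 = 70, so its missing entry is 81 − 70 = 11.
Column 3: 31 + 11 + 6 − 2 + 37 = 83, so its missing entry is 81 − 83 = -2.
Row 1: 19 + 1 − 2 + 31 + 8 = 57, so its missing entry is 81 − 57 = 24.
Row 2: 25 + 1 + 31 − 2 + 17 = 72, so its missing entry is 81 − 72 = 9.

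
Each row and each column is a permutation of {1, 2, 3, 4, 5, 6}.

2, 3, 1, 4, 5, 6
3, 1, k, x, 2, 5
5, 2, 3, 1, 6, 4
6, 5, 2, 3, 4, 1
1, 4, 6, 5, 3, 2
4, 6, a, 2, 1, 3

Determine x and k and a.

x = 6, k = 4, a = 5

Cell (2,4): column 4 already has {1, 2, 3, 4, 5} → 6.
At (row 2, col 3): row 2 already has {1, 2, 3, 5, 6}, so the value is 4.
Cell (6,3): row 6 already has {1, 2, 3, 4, 6} → 5.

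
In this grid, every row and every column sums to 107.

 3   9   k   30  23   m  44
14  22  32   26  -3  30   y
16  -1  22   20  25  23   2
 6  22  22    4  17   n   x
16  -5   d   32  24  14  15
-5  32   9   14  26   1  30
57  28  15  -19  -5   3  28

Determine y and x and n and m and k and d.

y = -14, x = 2, n = 34, m = 2, k = -4, d = 11

Row 5: 16 − 5 + 32 + 24 + 14 + 15 = 96, so its missing entry is 107 − 96 = 11.
Column 3: 32 + 22 + 22 + 11 + 9 + 15 = 111, so its missing entry is 107 − 111 = -4.
Row 1: 3 + 9 − 4 + 30 + 23 + 44 = 105, so its missing entry is 107 − 105 = 2.
Row 2: 14 + 22 + 32 + 26 − 3 + 30 = 121, so its missing entry is 107 − 121 = -14.
Column 7: 44 − 14 + 2 + 15 + 30 + 28 = 105, so its missing entry is 107 − 105 = 2.
Row 4: 6 + 22 + 22 + 4 + 17 + 2 = 73, so its missing entry is 107 − 73 = 34.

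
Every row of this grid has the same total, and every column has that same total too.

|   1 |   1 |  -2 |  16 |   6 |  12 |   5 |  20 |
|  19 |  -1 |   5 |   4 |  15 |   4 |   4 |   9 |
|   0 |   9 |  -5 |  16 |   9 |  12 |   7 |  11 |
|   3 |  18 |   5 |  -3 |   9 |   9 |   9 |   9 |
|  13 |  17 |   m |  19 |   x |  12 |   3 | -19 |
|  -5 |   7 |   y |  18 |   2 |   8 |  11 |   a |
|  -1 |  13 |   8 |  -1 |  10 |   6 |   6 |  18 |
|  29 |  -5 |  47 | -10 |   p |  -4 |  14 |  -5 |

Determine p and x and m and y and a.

p = -7, x = 15, m = -1, y = 2, a = 16

Rows 1 and 2 both sum to 59, so that's the common total.
The known cells in row 8 total 66, leaving 59 − 66 = -7 for the blank.
The known cells in column 5 total 44, leaving 59 − 44 = 15 for the blank.
The known cells in column 8 total 43, leaving 59 − 43 = 16 for the blank.
The known cells in row 5 total 60, leaving 59 − 60 = -1 for the blank.
The known cells in row 6 total 57, leaving 59 − 57 = 2 for the blank.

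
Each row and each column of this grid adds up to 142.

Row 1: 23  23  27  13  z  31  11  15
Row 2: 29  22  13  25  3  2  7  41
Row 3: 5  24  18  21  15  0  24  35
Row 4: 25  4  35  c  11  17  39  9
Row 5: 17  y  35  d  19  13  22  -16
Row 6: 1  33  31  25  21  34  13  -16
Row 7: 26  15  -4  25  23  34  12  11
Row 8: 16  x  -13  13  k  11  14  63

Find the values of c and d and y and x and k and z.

Row 1 has 23 + 23 + 27 + 13 + 31 + 11 + 15 = 143; the blank must be 142 − 143 = -1.
Column 5 has -1 + 3 + 15 + 11 + 19 + 21 + 23 = 91; the blank must be 142 − 91 = 51.
Row 8 has 16 − 13 + 13 + 51 + 11 + 14 + 63 = 155; the blank must be 142 − 155 = -13.
Row 4 has 25 + 4 + 35 + 11 + 17 + 39 + 9 = 140; the blank must be 142 − 140 = 2.
Column 4 has 13 + 25 + 21 + 2 + 25 + 25 + 13 = 124; the blank must be 142 − 124 = 18.
Row 5 has 17 + 35 + 18 + 19 + 13 + 22 − 16 = 108; the blank must be 142 − 108 = 34.

c = 2, d = 18, y = 34, x = -13, k = 51, z = -1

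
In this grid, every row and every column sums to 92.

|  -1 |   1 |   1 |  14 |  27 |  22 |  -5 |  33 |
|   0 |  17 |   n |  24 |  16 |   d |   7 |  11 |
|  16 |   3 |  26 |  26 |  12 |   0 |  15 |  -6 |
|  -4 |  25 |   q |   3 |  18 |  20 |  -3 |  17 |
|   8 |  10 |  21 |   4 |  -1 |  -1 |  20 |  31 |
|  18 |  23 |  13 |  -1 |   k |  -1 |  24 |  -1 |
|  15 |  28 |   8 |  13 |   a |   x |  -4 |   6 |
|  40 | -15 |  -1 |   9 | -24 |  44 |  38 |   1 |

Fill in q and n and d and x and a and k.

q = 16, n = 8, d = 9, x = -1, a = 27, k = 17

Row 6: 18 + 23 + 13 − 1 − 1 + 24 − 1 = 75, so its missing entry is 92 − 75 = 17.
Column 5: 27 + 16 + 12 + 18 − 1 + 17 − 24 = 65, so its missing entry is 92 − 65 = 27.
Row 7: 15 + 28 + 8 + 13 + 27 − 4 + 6 = 93, so its missing entry is 92 − 93 = -1.
Column 6: 22 + 0 + 20 − 1 − 1 − 1 + 44 = 83, so its missing entry is 92 − 83 = 9.
Row 2: 0 + 17 + 24 + 16 + 9 + 7 + 11 = 84, so its missing entry is 92 − 84 = 8.
Row 4: -4 + 25 + 3 + 18 + 20 − 3 + 17 = 76, so its missing entry is 92 − 76 = 16.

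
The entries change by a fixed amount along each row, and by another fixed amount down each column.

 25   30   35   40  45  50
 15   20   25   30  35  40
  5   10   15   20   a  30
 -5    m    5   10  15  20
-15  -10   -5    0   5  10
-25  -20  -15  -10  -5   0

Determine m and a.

Along each row the entries change by 5 per step; down each column they change by -10.
Row 4: from -5 at column 1, stepping by 5 to column 2 gives 0.
Row 3: from 5 at column 1, stepping by 5 to column 5 gives 25.

m = 0, a = 25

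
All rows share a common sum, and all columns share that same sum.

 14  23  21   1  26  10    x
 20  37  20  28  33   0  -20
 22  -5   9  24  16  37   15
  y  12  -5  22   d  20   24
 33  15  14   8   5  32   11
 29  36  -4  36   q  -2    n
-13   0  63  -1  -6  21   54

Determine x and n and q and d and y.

x = 23, n = 11, q = 12, d = 32, y = 13

Rows 2 and 3 both sum to 118, so that's the common total.
Column 1 has 14 + 20 + 22 + 33 + 29 − 13 = 105; the blank must be 118 − 105 = 13.
Row 4 has 13 + 12 − 5 + 22 + 20 + 24 = 86; the blank must be 118 − 86 = 32.
Column 5 has 26 + 33 + 16 + 32 + 5 − 6 = 106; the blank must be 118 − 106 = 12.
Row 1 has 14 + 23 + 21 + 1 + 26 + 10 = 95; the blank must be 118 − 95 = 23.
Row 6 has 29 + 36 − 4 + 36 + 12 − 2 = 107; the blank must be 118 − 107 = 11.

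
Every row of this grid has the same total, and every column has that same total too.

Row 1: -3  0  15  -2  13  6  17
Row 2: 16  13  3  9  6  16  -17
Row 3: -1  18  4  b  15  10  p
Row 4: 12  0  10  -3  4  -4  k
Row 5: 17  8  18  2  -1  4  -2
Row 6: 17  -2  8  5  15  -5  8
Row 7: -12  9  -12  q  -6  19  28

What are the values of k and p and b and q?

k = 27, p = -15, b = 15, q = 20

Rows 1 and 2 both sum to 46, so that's the common total.
The known cells in row 7 total 26, leaving 46 − 26 = 20 for the blank.
The known cells in column 4 total 31, leaving 46 − 31 = 15 for the blank.
The known cells in row 3 total 61, leaving 46 − 61 = -15 for the blank.
The known cells in row 4 total 19, leaving 46 − 19 = 27 for the blank.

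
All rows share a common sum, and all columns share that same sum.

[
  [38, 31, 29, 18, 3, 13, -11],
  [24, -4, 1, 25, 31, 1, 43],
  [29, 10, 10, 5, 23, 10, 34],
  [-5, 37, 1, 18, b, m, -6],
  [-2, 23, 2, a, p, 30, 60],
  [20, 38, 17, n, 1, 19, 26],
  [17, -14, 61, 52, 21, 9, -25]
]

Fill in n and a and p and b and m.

n = 0, a = 3, p = 5, b = 37, m = 39

Rows 1 and 2 both sum to 121, so that's the common total.
Row 6: 20 + 38 + 17 + 1 + 19 + 26 = 121, so its missing entry is 121 − 121 = 0.
Column 4: 18 + 25 + 5 + 18 + 0 + 52 = 118, so its missing entry is 121 − 118 = 3.
Row 5: -2 + 23 + 2 + 3 + 30 + 60 = 116, so its missing entry is 121 − 116 = 5.
Column 5: 3 + 31 + 23 + 5 + 1 + 21 = 84, so its missing entry is 121 − 84 = 37.
Row 4: -5 + 37 + 1 + 18 + 37 − 6 = 82, so its missing entry is 121 − 82 = 39.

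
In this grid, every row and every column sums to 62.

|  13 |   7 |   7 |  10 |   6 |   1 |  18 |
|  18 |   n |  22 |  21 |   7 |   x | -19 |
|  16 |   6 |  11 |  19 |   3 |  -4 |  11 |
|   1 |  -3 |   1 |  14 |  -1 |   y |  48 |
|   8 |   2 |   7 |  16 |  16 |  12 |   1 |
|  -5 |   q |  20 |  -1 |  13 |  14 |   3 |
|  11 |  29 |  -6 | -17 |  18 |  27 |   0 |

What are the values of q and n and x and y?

q = 18, n = 3, x = 10, y = 2

The known cells in row 6 total 44, leaving 62 − 44 = 18 for the blank.
The known cells in column 2 total 59, leaving 62 − 59 = 3 for the blank.
The known cells in row 4 total 60, leaving 62 − 60 = 2 for the blank.
The known cells in row 2 total 52, leaving 62 − 52 = 10 for the blank.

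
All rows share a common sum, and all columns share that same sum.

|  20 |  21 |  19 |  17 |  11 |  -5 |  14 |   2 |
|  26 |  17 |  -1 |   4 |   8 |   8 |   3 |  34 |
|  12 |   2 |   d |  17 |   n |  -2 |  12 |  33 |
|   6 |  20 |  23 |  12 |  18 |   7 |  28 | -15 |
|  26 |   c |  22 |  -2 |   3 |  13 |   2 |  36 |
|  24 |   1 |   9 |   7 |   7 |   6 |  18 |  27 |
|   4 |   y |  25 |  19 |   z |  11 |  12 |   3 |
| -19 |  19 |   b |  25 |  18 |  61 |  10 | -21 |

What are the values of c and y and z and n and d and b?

c = -1, y = 20, z = 5, n = 29, d = -4, b = 6

Rows 1 and 2 both sum to 99, so that's the common total.
The known cells in row 8 total 93, leaving 99 − 93 = 6 for the blank.
The known cells in column 3 total 103, leaving 99 − 103 = -4 for the blank.
The known cells in row 3 total 70, leaving 99 − 70 = 29 for the blank.
The known cells in column 5 total 94, leaving 99 − 94 = 5 for the blank.
The known cells in row 7 total 79, leaving 99 − 79 = 20 for the blank.
The known cells in row 5 total 100, leaving 99 − 100 = -1 for the blank.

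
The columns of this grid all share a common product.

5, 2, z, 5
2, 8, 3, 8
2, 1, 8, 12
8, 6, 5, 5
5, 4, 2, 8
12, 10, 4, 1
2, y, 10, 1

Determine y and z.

y = 5, z = 2

Columns 1 and 4 each multiply to 19200, so every column has product 19200.
Column 2: 2×8×1×6×4×10 = 3840, so the missing entry is 19200 ÷ 3840 = 5.
Column 3: 3×8×5×2×4×10 = 9600, so the missing entry is 19200 ÷ 9600 = 2.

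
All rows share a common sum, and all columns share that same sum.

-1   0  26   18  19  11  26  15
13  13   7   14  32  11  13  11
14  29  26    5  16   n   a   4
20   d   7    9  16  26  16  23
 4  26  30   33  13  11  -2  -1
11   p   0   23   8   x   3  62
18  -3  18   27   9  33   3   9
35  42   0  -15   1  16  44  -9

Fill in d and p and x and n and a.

d = -3, p = 10, x = -3, n = 9, a = 11

Rows 1 and 2 both sum to 114, so that's the common total.
Row 4 has 20 + 7 + 9 + 16 + 26 + 16 + 23 = 117; the blank must be 114 − 117 = -3.
Column 2 has 0 + 13 + 29 − 3 + 26 − 3 + 42 = 104; the blank must be 114 − 104 = 10.
Row 6 has 11 + 10 + 0 + 23 + 8 + 3 + 62 = 117; the blank must be 114 − 117 = -3.
Column 7 has 26 + 13 + 16 − 2 + 3 + 3 + 44 = 103; the blank must be 114 − 103 = 11.
Row 3 has 14 + 29 + 26 + 5 + 16 + 11 + 4 = 105; the blank must be 114 − 105 = 9.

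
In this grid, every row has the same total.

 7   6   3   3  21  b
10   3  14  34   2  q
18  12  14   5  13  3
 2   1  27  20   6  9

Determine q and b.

q = 2, b = 25

Rows 3 and 4 both add up to 65, so every row sums to 65.
Row 2: 10 + 3 + 14 + 34 + 2 = 63, so the missing entry is 65 − 63 = 2.
Row 1: 7 + 6 + 3 + 3 + 21 = 40, so the missing entry is 65 − 40 = 25.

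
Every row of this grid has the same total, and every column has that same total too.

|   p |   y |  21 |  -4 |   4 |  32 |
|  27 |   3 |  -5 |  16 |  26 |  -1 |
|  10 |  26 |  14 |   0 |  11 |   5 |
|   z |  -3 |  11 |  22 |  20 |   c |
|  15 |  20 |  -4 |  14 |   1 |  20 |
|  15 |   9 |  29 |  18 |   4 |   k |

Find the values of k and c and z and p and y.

k = -9, c = 19, z = -3, p = 2, y = 11

Rows 2 and 3 both sum to 66, so that's the common total.
The known cells in column 2 total 55, leaving 66 − 55 = 11 for the blank.
The known cells in row 6 total 75, leaving 66 − 75 = -9 for the blank.
The known cells in row 1 total 64, leaving 66 − 64 = 2 for the blank.
The known cells in column 1 total 69, leaving 66 − 69 = -3 for the blank.
The known cells in row 4 total 47, leaving 66 − 47 = 19 for the blank.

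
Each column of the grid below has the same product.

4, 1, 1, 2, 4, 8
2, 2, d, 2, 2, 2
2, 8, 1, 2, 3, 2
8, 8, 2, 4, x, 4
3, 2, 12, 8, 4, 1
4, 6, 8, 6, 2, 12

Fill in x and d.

x = 8, d = 8

Columns 1 and 4 each multiply to 1536, so every column has product 1536.
Column 5: 4×2×3×4×2 = 192, so the missing entry is 1536 ÷ 192 = 8.
Column 3: 1×1×2×12×8 = 192, so the missing entry is 1536 ÷ 192 = 8.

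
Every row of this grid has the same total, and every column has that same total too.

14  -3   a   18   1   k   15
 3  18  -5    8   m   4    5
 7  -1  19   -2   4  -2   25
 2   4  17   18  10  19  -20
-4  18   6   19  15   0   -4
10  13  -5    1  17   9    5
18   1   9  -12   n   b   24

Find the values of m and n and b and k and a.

Rows 3 and 4 both sum to 50, so that's the common total.
Row 2 has 3 + 18 − 5 + 8 + 4 + 5 = 33; the blank must be 50 − 33 = 17.
Column 5 has 1 + 17 + 4 + 10 + 15 + 17 = 64; the blank must be 50 − 64 = -14.
Row 7 has 18 + 1 + 9 − 12 − 14 + 24 = 26; the blank must be 50 − 26 = 24.
Column 3 has -5 + 19 + 17 + 6 − 5 + 9 = 41; the blank must be 50 − 41 = 9.
Row 1 has 14 − 3 + 9 + 18 + 1 + 15 = 54; the blank must be 50 − 54 = -4.

m = 17, n = -14, b = 24, k = -4, a = 9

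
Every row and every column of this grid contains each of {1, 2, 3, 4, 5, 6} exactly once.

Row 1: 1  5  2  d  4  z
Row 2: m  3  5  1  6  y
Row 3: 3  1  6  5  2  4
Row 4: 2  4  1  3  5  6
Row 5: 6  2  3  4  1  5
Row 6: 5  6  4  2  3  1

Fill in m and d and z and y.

m = 4, d = 6, z = 3, y = 2

For row 2, column 1: column 1 already has {1, 2, 3, 5, 6}; that leaves 4.
Cell (1,4): column 4 already has {1, 2, 3, 4, 5} → 6.
Cell (1,6): row 1 already has {1, 2, 4, 5, 6} → 3.
Cell (2,6): row 2 already has {1, 3, 4, 5, 6} → 2.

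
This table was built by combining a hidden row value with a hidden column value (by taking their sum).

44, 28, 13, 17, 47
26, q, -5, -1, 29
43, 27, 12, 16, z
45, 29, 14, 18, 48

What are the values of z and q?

z = 46, q = 10

The difference between any two rows is the same in every column — this is an addition table with the headers hidden.
Row 3 minus row 1 is 43 − 44 = -1, so its entry in column 5 is 47 + (-1) = 46.
Row 2 minus row 1 is 26 − 44 = -18, so its entry in column 2 is 28 + (-18) = 10.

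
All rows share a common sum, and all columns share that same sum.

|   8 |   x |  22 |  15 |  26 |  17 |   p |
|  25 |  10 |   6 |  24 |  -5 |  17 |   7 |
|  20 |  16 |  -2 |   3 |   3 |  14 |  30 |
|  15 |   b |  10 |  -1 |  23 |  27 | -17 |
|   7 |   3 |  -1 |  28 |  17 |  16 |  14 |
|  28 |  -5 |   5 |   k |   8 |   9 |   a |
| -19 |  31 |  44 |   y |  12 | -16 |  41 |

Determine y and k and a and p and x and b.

Rows 2 and 3 both sum to 84, so that's the common total.
The known cells in row 4 total 57, leaving 84 − 57 = 27 for the blank.
The known cells in column 2 total 82, leaving 84 − 82 = 2 for the blank.
The known cells in row 1 total 90, leaving 84 − 90 = -6 for the blank.
The known cells in column 7 total 69, leaving 84 − 69 = 15 for the blank.
The known cells in row 6 total 60, leaving 84 − 60 = 24 for the blank.
The known cells in row 7 total 93, leaving 84 − 93 = -9 for the blank.

y = -9, k = 24, a = 15, p = -6, x = 2, b = 27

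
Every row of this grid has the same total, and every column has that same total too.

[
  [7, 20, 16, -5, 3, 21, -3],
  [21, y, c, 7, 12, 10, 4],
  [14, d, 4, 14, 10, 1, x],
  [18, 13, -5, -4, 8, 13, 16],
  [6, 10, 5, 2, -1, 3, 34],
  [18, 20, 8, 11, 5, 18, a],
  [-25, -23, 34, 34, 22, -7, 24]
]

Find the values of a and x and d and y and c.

a = -21, x = 5, d = 11, y = 8, c = -3

Rows 1 and 4 both sum to 59, so that's the common total.
The known cells in column 3 total 62, leaving 59 − 62 = -3 for the blank.
The known cells in row 2 total 51, leaving 59 − 51 = 8 for the blank.
The known cells in column 2 total 48, leaving 59 − 48 = 11 for the blank.
The known cells in row 3 total 54, leaving 59 − 54 = 5 for the blank.
The known cells in row 6 total 80, leaving 59 − 80 = -21 for the blank.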